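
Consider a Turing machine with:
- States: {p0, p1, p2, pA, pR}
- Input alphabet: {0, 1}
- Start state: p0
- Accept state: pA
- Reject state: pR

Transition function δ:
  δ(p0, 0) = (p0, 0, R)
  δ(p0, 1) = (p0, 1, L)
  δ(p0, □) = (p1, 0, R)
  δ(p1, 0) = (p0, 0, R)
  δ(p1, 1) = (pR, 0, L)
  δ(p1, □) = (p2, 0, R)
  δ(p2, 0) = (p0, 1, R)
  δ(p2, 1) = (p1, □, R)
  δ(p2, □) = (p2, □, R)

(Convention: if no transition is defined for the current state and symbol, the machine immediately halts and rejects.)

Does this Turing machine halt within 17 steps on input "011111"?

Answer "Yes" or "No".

Execution trace:
Initial: [p0]011111
Step 1: δ(p0, 0) = (p0, 0, R) → 0[p0]11111
Step 2: δ(p0, 1) = (p0, 1, L) → [p0]011111
Step 3: δ(p0, 0) = (p0, 0, R) → 0[p0]11111
Step 4: δ(p0, 1) = (p0, 1, L) → [p0]011111
Step 5: δ(p0, 0) = (p0, 0, R) → 0[p0]11111
Step 6: δ(p0, 1) = (p0, 1, L) → [p0]011111
Step 7: δ(p0, 0) = (p0, 0, R) → 0[p0]11111
Step 8: δ(p0, 1) = (p0, 1, L) → [p0]011111
Step 9: δ(p0, 0) = (p0, 0, R) → 0[p0]11111
Step 10: δ(p0, 1) = (p0, 1, L) → [p0]011111
Step 11: δ(p0, 0) = (p0, 0, R) → 0[p0]11111
Step 12: δ(p0, 1) = (p0, 1, L) → [p0]011111
Step 13: δ(p0, 0) = (p0, 0, R) → 0[p0]11111
Step 14: δ(p0, 1) = (p0, 1, L) → [p0]011111
Step 15: δ(p0, 0) = (p0, 0, R) → 0[p0]11111
Step 16: δ(p0, 1) = (p0, 1, L) → [p0]011111
Step 17: δ(p0, 0) = (p0, 0, R) → 0[p0]11111

The machine has not reached a halting state after 17 steps.
The machine did not halt within the 17-step bound.

Answer: No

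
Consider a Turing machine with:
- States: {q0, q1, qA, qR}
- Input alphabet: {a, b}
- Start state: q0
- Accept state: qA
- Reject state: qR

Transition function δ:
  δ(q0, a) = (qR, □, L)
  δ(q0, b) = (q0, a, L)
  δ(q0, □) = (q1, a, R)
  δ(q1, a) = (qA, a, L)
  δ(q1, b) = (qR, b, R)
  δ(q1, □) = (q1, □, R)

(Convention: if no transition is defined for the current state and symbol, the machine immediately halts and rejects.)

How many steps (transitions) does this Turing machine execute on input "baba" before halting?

Execution trace:
Initial: [q0]baba
Step 1: δ(q0, b) = (q0, a, L) → [q0]□aaba
Step 2: δ(q0, □) = (q1, a, R) → a[q1]aaba
Step 3: δ(q1, a) = (qA, a, L) → [qA]aaaba

The machine reaches the accept state qA and halts.

The machine executed 3 steps before halting.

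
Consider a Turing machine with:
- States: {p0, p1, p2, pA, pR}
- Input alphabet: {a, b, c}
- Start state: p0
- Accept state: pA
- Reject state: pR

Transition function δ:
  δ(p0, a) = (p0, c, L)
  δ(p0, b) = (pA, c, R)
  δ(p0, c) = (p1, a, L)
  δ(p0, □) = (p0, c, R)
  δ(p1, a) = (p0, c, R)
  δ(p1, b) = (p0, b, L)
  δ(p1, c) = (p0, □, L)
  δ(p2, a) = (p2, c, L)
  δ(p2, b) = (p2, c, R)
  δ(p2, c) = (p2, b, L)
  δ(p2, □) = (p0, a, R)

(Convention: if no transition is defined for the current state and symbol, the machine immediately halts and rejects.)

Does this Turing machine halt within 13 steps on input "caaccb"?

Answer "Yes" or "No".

Execution trace:
Initial: [p0]caaccb
Step 1: δ(p0, c) = (p1, a, L) → [p1]□aaaccb

No transition is defined for δ(p1, □). By convention the machine halts and rejects.
The machine halted after 1 step (within the 13-step bound).

Answer: Yes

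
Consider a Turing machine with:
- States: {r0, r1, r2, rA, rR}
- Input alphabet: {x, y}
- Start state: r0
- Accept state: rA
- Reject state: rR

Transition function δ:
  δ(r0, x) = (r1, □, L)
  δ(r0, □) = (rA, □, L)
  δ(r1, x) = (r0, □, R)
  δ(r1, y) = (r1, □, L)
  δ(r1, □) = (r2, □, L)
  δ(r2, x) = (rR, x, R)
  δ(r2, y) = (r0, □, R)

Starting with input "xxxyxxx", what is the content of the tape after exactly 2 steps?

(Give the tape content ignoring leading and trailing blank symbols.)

Execution trace:
Initial: [r0]xxxyxxx
Step 1: δ(r0, x) = (r1, □, L) → [r1]□□xxyxxx
Step 2: δ(r1, □) = (r2, □, L) → [r2]□□□xxyxxx

No transition is defined for δ(r2, □). By convention the machine halts and rejects.

After 2 steps, the tape (ignoring leading/trailing blanks) is: xxyxxx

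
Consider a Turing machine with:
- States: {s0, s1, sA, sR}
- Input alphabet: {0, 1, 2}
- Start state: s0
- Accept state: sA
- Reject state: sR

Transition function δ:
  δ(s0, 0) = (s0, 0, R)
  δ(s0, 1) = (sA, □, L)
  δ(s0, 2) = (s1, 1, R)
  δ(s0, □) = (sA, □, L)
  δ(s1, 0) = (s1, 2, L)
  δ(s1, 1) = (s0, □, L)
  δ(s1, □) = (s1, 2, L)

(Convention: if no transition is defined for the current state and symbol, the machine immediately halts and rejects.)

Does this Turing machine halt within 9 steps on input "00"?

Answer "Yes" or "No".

Execution trace:
Initial: [s0]00
Step 1: δ(s0, 0) = (s0, 0, R) → 0[s0]0
Step 2: δ(s0, 0) = (s0, 0, R) → 00[s0]□
Step 3: δ(s0, □) = (sA, □, L) → 0[sA]0□

The machine reaches the accept state sA and halts.
The machine halted after 3 steps (within the 9-step bound).

Answer: Yes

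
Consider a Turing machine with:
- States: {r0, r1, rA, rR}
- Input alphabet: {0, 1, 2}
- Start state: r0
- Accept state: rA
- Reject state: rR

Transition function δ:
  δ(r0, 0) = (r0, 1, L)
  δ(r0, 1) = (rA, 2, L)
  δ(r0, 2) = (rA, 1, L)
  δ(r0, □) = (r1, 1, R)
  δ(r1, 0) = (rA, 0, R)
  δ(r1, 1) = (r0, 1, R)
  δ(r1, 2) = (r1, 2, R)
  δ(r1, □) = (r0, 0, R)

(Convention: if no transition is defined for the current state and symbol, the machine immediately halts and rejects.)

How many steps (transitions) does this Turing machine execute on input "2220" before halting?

Execution trace:
Initial: [r0]2220
Step 1: δ(r0, 2) = (rA, 1, L) → [rA]□1220

The machine reaches the accept state rA and halts.

The machine executed 1 step before halting.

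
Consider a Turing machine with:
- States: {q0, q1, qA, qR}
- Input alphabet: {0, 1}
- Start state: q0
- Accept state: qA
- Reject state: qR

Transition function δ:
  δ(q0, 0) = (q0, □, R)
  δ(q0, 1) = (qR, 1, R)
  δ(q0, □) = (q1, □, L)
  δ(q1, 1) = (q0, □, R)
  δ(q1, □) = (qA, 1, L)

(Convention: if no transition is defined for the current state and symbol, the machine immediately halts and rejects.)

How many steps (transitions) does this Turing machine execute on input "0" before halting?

Execution trace:
Initial: [q0]0
Step 1: δ(q0, 0) = (q0, □, R) → □[q0]□
Step 2: δ(q0, □) = (q1, □, L) → [q1]□□
Step 3: δ(q1, □) = (qA, 1, L) → [qA]□1□

The machine reaches the accept state qA and halts.

The machine executed 3 steps before halting.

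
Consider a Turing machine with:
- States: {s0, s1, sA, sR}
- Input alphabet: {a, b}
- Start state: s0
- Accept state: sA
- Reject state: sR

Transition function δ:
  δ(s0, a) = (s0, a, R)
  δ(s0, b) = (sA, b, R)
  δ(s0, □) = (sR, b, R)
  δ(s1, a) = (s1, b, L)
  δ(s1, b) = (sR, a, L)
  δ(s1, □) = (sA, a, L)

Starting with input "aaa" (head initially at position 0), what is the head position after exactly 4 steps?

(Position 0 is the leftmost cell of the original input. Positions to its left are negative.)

Execution trace (head position shown):
Step 0: [s0]aaa  (head at position 0)
Step 1: move right → a[s0]aa  (head at position 1)
Step 2: move right → aa[s0]a  (head at position 2)
Step 3: move right → aaa[s0]□  (head at position 3)
Step 4: move right → aaab[sR]□  (head at position 4)

After 4 steps, the head is at position 4.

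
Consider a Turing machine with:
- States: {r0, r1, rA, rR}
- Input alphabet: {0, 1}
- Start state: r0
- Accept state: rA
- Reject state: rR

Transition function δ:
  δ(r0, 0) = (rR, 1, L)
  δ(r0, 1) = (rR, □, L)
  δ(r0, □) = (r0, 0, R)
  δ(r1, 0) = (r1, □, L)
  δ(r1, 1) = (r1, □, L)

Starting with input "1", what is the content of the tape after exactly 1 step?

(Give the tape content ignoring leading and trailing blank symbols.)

Execution trace:
Initial: [r0]1
Step 1: δ(r0, 1) = (rR, □, L) → [rR]□□

The machine reaches the reject state rR and halts.

After 1 step, the tape (ignoring leading/trailing blanks) is: □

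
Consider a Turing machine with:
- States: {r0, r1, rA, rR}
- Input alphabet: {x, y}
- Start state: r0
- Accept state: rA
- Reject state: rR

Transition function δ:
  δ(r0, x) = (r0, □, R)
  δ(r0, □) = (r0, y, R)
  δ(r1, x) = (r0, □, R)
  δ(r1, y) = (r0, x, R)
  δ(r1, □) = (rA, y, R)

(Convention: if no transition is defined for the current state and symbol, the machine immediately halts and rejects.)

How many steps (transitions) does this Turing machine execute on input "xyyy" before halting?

Execution trace:
Initial: [r0]xyyy
Step 1: δ(r0, x) = (r0, □, R) → □[r0]yyy

No transition is defined for δ(r0, y). By convention the machine halts and rejects.

The machine executed 1 step before halting.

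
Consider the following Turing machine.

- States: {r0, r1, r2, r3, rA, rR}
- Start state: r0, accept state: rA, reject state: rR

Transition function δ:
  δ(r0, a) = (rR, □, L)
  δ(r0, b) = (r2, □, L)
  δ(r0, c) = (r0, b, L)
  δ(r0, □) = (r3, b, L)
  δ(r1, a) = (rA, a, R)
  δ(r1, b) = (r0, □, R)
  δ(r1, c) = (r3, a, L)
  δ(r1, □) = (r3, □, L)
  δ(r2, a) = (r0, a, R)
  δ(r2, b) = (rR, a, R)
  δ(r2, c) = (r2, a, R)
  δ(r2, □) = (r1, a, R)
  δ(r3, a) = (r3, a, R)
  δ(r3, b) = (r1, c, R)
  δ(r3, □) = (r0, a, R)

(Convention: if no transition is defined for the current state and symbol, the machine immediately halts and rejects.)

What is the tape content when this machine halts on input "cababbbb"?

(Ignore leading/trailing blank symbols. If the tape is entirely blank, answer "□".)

Execution trace:
Initial: [r0]cababbbb
Step 1: δ(r0, c) = (r0, b, L) → [r0]□bababbbb
Step 2: δ(r0, □) = (r3, b, L) → [r3]□bbababbbb
Step 3: δ(r3, □) = (r0, a, R) → a[r0]bbababbbb
Step 4: δ(r0, b) = (r2, □, L) → [r2]a□bababbbb
Step 5: δ(r2, a) = (r0, a, R) → a[r0]□bababbbb
Step 6: δ(r0, □) = (r3, b, L) → [r3]abbababbbb
Step 7: δ(r3, a) = (r3, a, R) → a[r3]bbababbbb
Step 8: δ(r3, b) = (r1, c, R) → ac[r1]bababbbb
Step 9: δ(r1, b) = (r0, □, R) → ac□[r0]ababbbb
Step 10: δ(r0, a) = (rR, □, L) → ac[rR]□□babbbb

The machine reaches the reject state rR and halts.

Final tape (ignoring leading/trailing blanks): ac□□babbbb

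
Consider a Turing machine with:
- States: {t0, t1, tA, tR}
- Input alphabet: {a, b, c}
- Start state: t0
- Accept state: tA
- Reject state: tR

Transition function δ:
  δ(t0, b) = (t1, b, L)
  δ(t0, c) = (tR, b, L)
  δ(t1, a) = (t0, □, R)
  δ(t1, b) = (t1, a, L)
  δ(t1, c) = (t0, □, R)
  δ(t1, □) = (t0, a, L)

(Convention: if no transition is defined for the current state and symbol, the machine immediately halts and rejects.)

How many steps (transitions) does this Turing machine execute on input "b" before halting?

Execution trace:
Initial: [t0]b
Step 1: δ(t0, b) = (t1, b, L) → [t1]□b
Step 2: δ(t1, □) = (t0, a, L) → [t0]□ab

No transition is defined for δ(t0, □). By convention the machine halts and rejects.

The machine executed 2 steps before halting.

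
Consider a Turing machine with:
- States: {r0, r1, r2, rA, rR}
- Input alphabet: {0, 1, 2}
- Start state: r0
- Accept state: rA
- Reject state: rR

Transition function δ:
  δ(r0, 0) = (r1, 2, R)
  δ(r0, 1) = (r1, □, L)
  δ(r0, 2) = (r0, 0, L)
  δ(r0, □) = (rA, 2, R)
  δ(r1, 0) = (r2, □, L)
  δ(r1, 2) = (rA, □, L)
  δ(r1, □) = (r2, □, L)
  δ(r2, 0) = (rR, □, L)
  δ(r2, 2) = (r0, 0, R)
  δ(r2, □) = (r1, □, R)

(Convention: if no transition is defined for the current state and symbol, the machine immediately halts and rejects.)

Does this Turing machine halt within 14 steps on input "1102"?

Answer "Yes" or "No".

Execution trace:
Initial: [r0]1102
Step 1: δ(r0, 1) = (r1, □, L) → [r1]□□102
Step 2: δ(r1, □) = (r2, □, L) → [r2]□□□102
Step 3: δ(r2, □) = (r1, □, R) → □[r1]□□102
Step 4: δ(r1, □) = (r2, □, L) → [r2]□□□102
Step 5: δ(r2, □) = (r1, □, R) → □[r1]□□102
Step 6: δ(r1, □) = (r2, □, L) → [r2]□□□102
Step 7: δ(r2, □) = (r1, □, R) → □[r1]□□102
Step 8: δ(r1, □) = (r2, □, L) → [r2]□□□102
Step 9: δ(r2, □) = (r1, □, R) → □[r1]□□102
Step 10: δ(r1, □) = (r2, □, L) → [r2]□□□102
Step 11: δ(r2, □) = (r1, □, R) → □[r1]□□102
Step 12: δ(r1, □) = (r2, □, L) → [r2]□□□102
Step 13: δ(r2, □) = (r1, □, R) → □[r1]□□102
Step 14: δ(r1, □) = (r2, □, L) → [r2]□□□102

The machine has not reached a halting state after 14 steps.
The machine did not halt within the 14-step bound.

Answer: No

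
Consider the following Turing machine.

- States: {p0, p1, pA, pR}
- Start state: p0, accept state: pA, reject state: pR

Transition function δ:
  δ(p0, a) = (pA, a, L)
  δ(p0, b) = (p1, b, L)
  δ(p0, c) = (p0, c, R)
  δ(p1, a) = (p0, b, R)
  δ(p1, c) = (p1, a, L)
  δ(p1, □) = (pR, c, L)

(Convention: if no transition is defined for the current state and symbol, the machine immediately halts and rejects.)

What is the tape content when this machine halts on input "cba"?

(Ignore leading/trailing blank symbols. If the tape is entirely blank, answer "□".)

Execution trace:
Initial: [p0]cba
Step 1: δ(p0, c) = (p0, c, R) → c[p0]ba
Step 2: δ(p0, b) = (p1, b, L) → [p1]cba
Step 3: δ(p1, c) = (p1, a, L) → [p1]□aba
Step 4: δ(p1, □) = (pR, c, L) → [pR]□caba

The machine reaches the reject state pR and halts.

Final tape (ignoring leading/trailing blanks): caba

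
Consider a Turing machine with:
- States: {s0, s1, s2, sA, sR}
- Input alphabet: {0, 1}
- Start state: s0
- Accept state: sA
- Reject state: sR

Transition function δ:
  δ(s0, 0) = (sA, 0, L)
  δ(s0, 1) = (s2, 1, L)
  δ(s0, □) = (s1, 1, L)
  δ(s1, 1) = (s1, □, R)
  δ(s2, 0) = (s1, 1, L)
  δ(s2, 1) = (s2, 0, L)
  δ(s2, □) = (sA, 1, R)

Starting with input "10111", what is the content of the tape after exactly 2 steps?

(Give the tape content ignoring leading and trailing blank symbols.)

Execution trace:
Initial: [s0]10111
Step 1: δ(s0, 1) = (s2, 1, L) → [s2]□10111
Step 2: δ(s2, □) = (sA, 1, R) → 1[sA]10111

The machine reaches the accept state sA and halts.

After 2 steps, the tape (ignoring leading/trailing blanks) is: 110111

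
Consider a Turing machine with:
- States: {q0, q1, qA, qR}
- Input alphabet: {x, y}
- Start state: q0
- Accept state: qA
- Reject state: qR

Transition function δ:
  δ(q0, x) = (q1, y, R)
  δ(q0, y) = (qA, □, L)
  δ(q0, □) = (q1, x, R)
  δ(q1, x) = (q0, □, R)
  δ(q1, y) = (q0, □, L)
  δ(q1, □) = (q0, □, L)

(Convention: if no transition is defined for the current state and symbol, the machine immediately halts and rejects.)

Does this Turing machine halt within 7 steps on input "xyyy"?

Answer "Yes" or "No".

Execution trace:
Initial: [q0]xyyy
Step 1: δ(q0, x) = (q1, y, R) → y[q1]yyy
Step 2: δ(q1, y) = (q0, □, L) → [q0]y□yy
Step 3: δ(q0, y) = (qA, □, L) → [qA]□□□yy

The machine reaches the accept state qA and halts.
The machine halted after 3 steps (within the 7-step bound).

Answer: Yes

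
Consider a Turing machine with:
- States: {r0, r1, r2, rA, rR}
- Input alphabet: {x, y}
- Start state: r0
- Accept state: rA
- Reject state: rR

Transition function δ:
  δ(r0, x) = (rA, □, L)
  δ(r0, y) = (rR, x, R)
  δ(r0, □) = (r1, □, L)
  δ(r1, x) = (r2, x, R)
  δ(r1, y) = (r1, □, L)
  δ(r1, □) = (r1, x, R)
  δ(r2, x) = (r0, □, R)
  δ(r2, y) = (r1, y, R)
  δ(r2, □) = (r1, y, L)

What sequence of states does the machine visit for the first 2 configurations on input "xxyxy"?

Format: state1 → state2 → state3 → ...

Execution trace:
Initial: [r0]xxyxy
Step 1: δ(r0, x) = (rA, □, L) → [rA]□□xyxy

The machine reaches the accept state rA and halts.

State sequence: r0 → rA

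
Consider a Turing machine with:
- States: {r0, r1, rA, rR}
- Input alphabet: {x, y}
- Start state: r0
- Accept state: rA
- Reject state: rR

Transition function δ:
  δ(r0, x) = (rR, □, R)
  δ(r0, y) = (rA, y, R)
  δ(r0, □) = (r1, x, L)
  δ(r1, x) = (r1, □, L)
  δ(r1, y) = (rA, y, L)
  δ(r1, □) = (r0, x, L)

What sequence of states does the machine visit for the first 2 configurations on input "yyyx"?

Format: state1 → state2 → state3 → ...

Execution trace:
Initial: [r0]yyyx
Step 1: δ(r0, y) = (rA, y, R) → y[rA]yyx

The machine reaches the accept state rA and halts.

State sequence: r0 → rA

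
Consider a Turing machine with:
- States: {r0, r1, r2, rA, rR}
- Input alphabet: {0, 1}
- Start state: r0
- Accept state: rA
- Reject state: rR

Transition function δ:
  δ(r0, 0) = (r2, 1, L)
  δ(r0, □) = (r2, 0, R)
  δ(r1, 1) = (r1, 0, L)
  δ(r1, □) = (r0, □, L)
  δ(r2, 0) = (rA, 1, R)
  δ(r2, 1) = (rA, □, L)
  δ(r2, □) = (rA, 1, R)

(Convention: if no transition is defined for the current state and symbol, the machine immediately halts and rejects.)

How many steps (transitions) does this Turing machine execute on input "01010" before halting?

Execution trace:
Initial: [r0]01010
Step 1: δ(r0, 0) = (r2, 1, L) → [r2]□11010
Step 2: δ(r2, □) = (rA, 1, R) → 1[rA]11010

The machine reaches the accept state rA and halts.

The machine executed 2 steps before halting.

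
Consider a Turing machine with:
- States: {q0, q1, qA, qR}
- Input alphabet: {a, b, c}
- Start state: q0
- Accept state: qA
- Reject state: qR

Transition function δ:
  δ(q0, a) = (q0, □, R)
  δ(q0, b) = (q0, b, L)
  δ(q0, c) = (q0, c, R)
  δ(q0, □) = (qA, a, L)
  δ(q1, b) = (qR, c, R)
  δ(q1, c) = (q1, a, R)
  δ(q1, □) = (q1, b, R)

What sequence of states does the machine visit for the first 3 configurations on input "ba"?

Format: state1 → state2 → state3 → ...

Execution trace:
Initial: [q0]ba
Step 1: δ(q0, b) = (q0, b, L) → [q0]□ba
Step 2: δ(q0, □) = (qA, a, L) → [qA]□aba

The machine reaches the accept state qA and halts.

State sequence: q0 → q0 → qA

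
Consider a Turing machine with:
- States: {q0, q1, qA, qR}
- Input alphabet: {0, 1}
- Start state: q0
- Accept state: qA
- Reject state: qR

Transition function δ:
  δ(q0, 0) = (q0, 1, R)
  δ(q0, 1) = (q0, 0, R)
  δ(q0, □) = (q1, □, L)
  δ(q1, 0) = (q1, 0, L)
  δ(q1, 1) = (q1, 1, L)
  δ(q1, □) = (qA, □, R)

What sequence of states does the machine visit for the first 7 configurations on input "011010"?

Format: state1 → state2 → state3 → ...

Execution trace:
Initial: [q0]011010
Step 1: δ(q0, 0) = (q0, 1, R) → 1[q0]11010
Step 2: δ(q0, 1) = (q0, 0, R) → 10[q0]1010
Step 3: δ(q0, 1) = (q0, 0, R) → 100[q0]010
Step 4: δ(q0, 0) = (q0, 1, R) → 1001[q0]10
Step 5: δ(q0, 1) = (q0, 0, R) → 10010[q0]0
Step 6: δ(q0, 0) = (q0, 1, R) → 100101[q0]□

State sequence: q0 → q0 → q0 → q0 → q0 → q0 → q0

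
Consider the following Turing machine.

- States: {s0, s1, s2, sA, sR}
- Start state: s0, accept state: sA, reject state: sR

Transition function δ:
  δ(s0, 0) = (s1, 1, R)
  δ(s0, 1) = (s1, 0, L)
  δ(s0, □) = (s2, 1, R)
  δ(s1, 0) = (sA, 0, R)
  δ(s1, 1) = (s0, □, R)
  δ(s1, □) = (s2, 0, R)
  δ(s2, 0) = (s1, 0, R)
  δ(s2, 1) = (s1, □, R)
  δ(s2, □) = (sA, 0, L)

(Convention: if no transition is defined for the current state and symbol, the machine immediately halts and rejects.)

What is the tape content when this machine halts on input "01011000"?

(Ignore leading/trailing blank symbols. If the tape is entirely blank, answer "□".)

Execution trace:
Initial: [s0]01011000
Step 1: δ(s0, 0) = (s1, 1, R) → 1[s1]1011000
Step 2: δ(s1, 1) = (s0, □, R) → 1□[s0]011000
Step 3: δ(s0, 0) = (s1, 1, R) → 1□1[s1]11000
Step 4: δ(s1, 1) = (s0, □, R) → 1□1□[s0]1000
Step 5: δ(s0, 1) = (s1, 0, L) → 1□1[s1]□0000
Step 6: δ(s1, □) = (s2, 0, R) → 1□10[s2]0000
Step 7: δ(s2, 0) = (s1, 0, R) → 1□100[s1]000
Step 8: δ(s1, 0) = (sA, 0, R) → 1□1000[sA]00

The machine reaches the accept state sA and halts.

Final tape (ignoring leading/trailing blanks): 1□100000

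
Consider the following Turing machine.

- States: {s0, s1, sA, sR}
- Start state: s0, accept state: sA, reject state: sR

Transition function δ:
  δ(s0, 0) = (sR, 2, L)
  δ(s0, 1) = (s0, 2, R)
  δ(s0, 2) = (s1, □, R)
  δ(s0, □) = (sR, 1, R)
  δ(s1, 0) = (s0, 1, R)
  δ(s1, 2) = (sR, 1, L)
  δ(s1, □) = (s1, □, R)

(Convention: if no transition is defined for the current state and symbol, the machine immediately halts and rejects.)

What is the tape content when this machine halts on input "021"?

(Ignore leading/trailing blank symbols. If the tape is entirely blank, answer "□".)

Execution trace:
Initial: [s0]021
Step 1: δ(s0, 0) = (sR, 2, L) → [sR]□221

The machine reaches the reject state sR and halts.

Final tape (ignoring leading/trailing blanks): 221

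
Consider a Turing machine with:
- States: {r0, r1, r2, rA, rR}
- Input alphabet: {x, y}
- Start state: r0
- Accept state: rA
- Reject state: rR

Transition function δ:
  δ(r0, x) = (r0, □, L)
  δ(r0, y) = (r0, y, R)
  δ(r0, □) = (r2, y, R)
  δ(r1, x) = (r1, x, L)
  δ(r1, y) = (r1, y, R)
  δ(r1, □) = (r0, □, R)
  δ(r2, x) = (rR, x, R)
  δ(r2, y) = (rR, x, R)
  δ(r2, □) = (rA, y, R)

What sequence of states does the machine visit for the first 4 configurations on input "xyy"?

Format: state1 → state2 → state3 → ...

Execution trace:
Initial: [r0]xyy
Step 1: δ(r0, x) = (r0, □, L) → [r0]□□yy
Step 2: δ(r0, □) = (r2, y, R) → y[r2]□yy
Step 3: δ(r2, □) = (rA, y, R) → yy[rA]yy

The machine reaches the accept state rA and halts.

State sequence: r0 → r0 → r2 → rA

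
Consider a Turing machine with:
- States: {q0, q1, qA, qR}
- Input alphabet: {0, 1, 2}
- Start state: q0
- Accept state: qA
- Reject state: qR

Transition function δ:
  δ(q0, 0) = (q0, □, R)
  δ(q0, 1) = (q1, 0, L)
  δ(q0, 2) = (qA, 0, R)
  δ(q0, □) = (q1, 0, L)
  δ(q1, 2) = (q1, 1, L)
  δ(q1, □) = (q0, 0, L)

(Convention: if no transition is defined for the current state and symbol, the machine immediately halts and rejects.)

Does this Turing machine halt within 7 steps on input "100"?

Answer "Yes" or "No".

Execution trace:
Initial: [q0]100
Step 1: δ(q0, 1) = (q1, 0, L) → [q1]□000
Step 2: δ(q1, □) = (q0, 0, L) → [q0]□0000
Step 3: δ(q0, □) = (q1, 0, L) → [q1]□00000
Step 4: δ(q1, □) = (q0, 0, L) → [q0]□000000
Step 5: δ(q0, □) = (q1, 0, L) → [q1]□0000000
Step 6: δ(q1, □) = (q0, 0, L) → [q0]□00000000
Step 7: δ(q0, □) = (q1, 0, L) → [q1]□000000000

The machine has not reached a halting state after 7 steps.
The machine did not halt within the 7-step bound.

Answer: No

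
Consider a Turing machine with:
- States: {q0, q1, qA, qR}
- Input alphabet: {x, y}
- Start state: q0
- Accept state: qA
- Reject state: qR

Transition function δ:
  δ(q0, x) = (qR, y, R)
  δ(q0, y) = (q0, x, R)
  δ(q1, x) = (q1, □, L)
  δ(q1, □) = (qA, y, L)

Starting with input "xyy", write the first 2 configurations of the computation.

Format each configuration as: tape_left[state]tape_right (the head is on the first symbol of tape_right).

Transitions applied:
Step 1: δ(q0, x) = (qR, y, R)

The first 2 configurations are:
[q0]xyy ⊢ y[qR]yy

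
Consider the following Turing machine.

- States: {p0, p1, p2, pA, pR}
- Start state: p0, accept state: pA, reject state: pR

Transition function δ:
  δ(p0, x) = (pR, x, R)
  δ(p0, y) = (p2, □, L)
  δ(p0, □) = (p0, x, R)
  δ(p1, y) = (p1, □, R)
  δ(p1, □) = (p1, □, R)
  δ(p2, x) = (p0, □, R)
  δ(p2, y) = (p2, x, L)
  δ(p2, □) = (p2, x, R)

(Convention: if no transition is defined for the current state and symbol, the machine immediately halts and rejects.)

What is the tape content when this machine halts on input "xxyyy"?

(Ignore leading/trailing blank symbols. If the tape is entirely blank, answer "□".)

Execution trace:
Initial: [p0]xxyyy
Step 1: δ(p0, x) = (pR, x, R) → x[pR]xyyy

The machine reaches the reject state pR and halts.

Final tape (ignoring leading/trailing blanks): xxyyy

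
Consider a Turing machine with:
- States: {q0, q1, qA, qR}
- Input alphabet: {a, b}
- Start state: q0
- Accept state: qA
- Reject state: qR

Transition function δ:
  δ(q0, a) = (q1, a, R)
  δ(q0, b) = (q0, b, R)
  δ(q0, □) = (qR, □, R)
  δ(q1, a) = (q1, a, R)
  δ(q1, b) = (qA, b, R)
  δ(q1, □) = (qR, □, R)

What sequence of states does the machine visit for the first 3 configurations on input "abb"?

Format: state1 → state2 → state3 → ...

Execution trace:
Initial: [q0]abb
Step 1: δ(q0, a) = (q1, a, R) → a[q1]bb
Step 2: δ(q1, b) = (qA, b, R) → ab[qA]b

The machine reaches the accept state qA and halts.

State sequence: q0 → q1 → qA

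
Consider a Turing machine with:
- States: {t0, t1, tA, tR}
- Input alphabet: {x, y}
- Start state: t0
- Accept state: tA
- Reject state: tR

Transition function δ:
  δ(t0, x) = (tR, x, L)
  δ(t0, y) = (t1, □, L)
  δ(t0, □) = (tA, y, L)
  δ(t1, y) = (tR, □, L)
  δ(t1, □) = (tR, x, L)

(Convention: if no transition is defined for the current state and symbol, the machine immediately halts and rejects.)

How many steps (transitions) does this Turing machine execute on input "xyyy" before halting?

Execution trace:
Initial: [t0]xyyy
Step 1: δ(t0, x) = (tR, x, L) → [tR]□xyyy

The machine reaches the reject state tR and halts.

The machine executed 1 step before halting.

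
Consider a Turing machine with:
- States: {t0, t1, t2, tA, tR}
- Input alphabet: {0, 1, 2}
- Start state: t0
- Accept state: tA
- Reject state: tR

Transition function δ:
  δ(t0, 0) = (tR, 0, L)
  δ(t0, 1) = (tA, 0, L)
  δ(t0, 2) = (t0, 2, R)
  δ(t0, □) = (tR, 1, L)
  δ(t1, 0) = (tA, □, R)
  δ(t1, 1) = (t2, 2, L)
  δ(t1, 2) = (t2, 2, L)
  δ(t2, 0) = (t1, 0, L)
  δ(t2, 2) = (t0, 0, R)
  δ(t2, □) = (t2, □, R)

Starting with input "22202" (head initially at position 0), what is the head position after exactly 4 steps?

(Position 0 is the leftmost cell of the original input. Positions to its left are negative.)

Execution trace (head position shown):
Step 0: [t0]22202  (head at position 0)
Step 1: move right → 2[t0]2202  (head at position 1)
Step 2: move right → 22[t0]202  (head at position 2)
Step 3: move right → 222[t0]02  (head at position 3)
Step 4: move left → 22[tR]202  (head at position 2)

After 4 steps, the head is at position 2.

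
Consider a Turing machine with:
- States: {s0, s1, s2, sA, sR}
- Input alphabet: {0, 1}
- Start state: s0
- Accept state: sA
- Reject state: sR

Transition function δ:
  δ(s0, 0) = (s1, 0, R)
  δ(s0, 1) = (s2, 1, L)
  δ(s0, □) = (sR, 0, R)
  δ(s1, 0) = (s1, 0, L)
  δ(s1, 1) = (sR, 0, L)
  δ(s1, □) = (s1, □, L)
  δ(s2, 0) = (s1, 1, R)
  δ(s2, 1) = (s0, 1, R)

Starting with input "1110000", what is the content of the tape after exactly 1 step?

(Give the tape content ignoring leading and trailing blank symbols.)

Execution trace:
Initial: [s0]1110000
Step 1: δ(s0, 1) = (s2, 1, L) → [s2]□1110000

No transition is defined for δ(s2, □). By convention the machine halts and rejects.

After 1 step, the tape (ignoring leading/trailing blanks) is: 1110000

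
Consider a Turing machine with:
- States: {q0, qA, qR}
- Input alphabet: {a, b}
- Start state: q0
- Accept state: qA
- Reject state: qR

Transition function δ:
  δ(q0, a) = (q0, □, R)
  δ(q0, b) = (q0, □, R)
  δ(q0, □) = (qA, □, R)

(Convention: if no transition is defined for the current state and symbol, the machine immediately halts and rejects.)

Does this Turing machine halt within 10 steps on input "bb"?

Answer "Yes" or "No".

Execution trace:
Initial: [q0]bb
Step 1: δ(q0, b) = (q0, □, R) → □[q0]b
Step 2: δ(q0, b) = (q0, □, R) → □□[q0]□
Step 3: δ(q0, □) = (qA, □, R) → □□□[qA]□

The machine reaches the accept state qA and halts.
The machine halted after 3 steps (within the 10-step bound).

Answer: Yes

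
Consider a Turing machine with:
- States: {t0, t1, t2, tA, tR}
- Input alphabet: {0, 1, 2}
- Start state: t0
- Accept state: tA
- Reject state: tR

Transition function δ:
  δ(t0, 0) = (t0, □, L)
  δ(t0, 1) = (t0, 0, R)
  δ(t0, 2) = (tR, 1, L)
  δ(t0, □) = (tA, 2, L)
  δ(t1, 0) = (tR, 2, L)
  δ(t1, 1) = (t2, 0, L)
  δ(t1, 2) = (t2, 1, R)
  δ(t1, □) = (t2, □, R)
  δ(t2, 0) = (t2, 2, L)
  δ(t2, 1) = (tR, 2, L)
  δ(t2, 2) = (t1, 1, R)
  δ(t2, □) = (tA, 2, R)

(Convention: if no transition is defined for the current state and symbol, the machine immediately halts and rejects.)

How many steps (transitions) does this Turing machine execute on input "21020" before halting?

Execution trace:
Initial: [t0]21020
Step 1: δ(t0, 2) = (tR, 1, L) → [tR]□11020

The machine reaches the reject state tR and halts.

The machine executed 1 step before halting.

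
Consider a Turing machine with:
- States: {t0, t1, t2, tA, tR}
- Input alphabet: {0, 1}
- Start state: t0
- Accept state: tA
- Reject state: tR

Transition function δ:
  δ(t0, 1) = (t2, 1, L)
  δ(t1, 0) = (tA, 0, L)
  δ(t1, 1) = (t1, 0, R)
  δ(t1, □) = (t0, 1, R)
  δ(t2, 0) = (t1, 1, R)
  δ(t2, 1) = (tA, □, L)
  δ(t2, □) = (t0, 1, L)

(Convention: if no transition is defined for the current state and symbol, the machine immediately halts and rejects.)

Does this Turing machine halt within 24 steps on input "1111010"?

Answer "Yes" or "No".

Execution trace:
Initial: [t0]1111010
Step 1: δ(t0, 1) = (t2, 1, L) → [t2]□1111010
Step 2: δ(t2, □) = (t0, 1, L) → [t0]□11111010

No transition is defined for δ(t0, □). By convention the machine halts and rejects.
The machine halted after 2 steps (within the 24-step bound).

Answer: Yes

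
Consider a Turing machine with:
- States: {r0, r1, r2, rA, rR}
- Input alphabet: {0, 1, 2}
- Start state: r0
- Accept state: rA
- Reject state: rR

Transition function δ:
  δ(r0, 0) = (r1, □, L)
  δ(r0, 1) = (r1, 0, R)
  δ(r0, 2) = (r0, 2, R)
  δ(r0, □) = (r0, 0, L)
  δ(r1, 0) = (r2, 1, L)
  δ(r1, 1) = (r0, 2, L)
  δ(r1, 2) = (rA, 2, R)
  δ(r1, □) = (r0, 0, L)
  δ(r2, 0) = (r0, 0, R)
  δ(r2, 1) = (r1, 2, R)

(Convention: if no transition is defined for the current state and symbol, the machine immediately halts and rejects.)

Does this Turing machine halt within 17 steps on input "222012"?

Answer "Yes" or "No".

Execution trace:
Initial: [r0]222012
Step 1: δ(r0, 2) = (r0, 2, R) → 2[r0]22012
Step 2: δ(r0, 2) = (r0, 2, R) → 22[r0]2012
Step 3: δ(r0, 2) = (r0, 2, R) → 222[r0]012
Step 4: δ(r0, 0) = (r1, □, L) → 22[r1]2□12
Step 5: δ(r1, 2) = (rA, 2, R) → 222[rA]□12

The machine reaches the accept state rA and halts.
The machine halted after 5 steps (within the 17-step bound).

Answer: Yes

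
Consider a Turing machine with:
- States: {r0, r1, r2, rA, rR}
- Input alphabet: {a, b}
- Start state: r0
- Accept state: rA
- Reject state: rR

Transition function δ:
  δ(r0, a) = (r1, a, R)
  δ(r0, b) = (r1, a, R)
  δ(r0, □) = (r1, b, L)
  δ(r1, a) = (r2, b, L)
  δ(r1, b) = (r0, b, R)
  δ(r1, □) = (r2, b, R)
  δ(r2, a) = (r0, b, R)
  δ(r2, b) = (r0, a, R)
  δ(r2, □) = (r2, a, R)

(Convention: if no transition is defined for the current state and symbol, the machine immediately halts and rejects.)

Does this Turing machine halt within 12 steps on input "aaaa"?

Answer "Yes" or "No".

Execution trace:
Initial: [r0]aaaa
Step 1: δ(r0, a) = (r1, a, R) → a[r1]aaa
Step 2: δ(r1, a) = (r2, b, L) → [r2]abaa
Step 3: δ(r2, a) = (r0, b, R) → b[r0]baa
Step 4: δ(r0, b) = (r1, a, R) → ba[r1]aa
Step 5: δ(r1, a) = (r2, b, L) → b[r2]aba
Step 6: δ(r2, a) = (r0, b, R) → bb[r0]ba
Step 7: δ(r0, b) = (r1, a, R) → bba[r1]a
Step 8: δ(r1, a) = (r2, b, L) → bb[r2]ab
Step 9: δ(r2, a) = (r0, b, R) → bbb[r0]b
Step 10: δ(r0, b) = (r1, a, R) → bbba[r1]□
Step 11: δ(r1, □) = (r2, b, R) → bbbab[r2]□
Step 12: δ(r2, □) = (r2, a, R) → bbbaba[r2]□

The machine has not reached a halting state after 12 steps.
The machine did not halt within the 12-step bound.

Answer: No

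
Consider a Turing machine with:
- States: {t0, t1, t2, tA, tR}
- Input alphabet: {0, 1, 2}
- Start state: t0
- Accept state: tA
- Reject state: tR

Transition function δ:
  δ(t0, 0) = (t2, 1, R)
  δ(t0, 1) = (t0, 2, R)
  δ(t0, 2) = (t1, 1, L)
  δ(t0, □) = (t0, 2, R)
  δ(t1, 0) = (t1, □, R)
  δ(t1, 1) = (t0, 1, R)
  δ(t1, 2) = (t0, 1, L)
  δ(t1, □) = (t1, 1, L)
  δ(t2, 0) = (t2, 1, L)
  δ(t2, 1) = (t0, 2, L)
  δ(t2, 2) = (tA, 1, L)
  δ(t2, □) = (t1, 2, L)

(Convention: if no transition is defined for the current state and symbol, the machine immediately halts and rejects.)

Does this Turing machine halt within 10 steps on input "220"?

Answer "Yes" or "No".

Execution trace:
Initial: [t0]220
Step 1: δ(t0, 2) = (t1, 1, L) → [t1]□120
Step 2: δ(t1, □) = (t1, 1, L) → [t1]□1120
Step 3: δ(t1, □) = (t1, 1, L) → [t1]□11120
Step 4: δ(t1, □) = (t1, 1, L) → [t1]□111120
Step 5: δ(t1, □) = (t1, 1, L) → [t1]□1111120
Step 6: δ(t1, □) = (t1, 1, L) → [t1]□11111120
Step 7: δ(t1, □) = (t1, 1, L) → [t1]□111111120
Step 8: δ(t1, □) = (t1, 1, L) → [t1]□1111111120
Step 9: δ(t1, □) = (t1, 1, L) → [t1]□11111111120
Step 10: δ(t1, □) = (t1, 1, L) → [t1]□111111111120

The machine has not reached a halting state after 10 steps.
The machine did not halt within the 10-step bound.

Answer: No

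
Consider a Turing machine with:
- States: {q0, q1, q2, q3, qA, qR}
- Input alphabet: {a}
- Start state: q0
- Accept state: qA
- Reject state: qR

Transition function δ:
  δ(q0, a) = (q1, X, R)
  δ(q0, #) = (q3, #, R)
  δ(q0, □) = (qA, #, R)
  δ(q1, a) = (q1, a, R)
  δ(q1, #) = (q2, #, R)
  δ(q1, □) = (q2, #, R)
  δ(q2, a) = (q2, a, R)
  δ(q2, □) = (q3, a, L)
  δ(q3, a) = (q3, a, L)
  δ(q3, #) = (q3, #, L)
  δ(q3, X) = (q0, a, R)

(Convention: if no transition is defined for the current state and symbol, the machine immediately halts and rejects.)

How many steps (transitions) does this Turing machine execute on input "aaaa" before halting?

Execution trace:
Initial: [q0]aaaa
Step 1: δ(q0, a) = (q1, X, R) → X[q1]aaa
Step 2: δ(q1, a) = (q1, a, R) → Xa[q1]aa
Step 3: δ(q1, a) = (q1, a, R) → Xaa[q1]a
Step 4: δ(q1, a) = (q1, a, R) → Xaaa[q1]□
Step 5: δ(q1, □) = (q2, #, R) → Xaaa#[q2]□
Step 6: δ(q2, □) = (q3, a, L) → Xaaa[q3]#a
Step 7: δ(q3, #) = (q3, #, L) → Xaa[q3]a#a
Step 8: δ(q3, a) = (q3, a, L) → Xa[q3]aa#a
Step 9: δ(q3, a) = (q3, a, L) → X[q3]aaa#a
Step 10: δ(q3, a) = (q3, a, L) → [q3]Xaaa#a
Step 11: δ(q3, X) = (q0, a, R) → a[q0]aaa#a
Step 12: δ(q0, a) = (q1, X, R) → aX[q1]aa#a
Step 13: δ(q1, a) = (q1, a, R) → aXa[q1]a#a
Step 14: δ(q1, a) = (q1, a, R) → aXaa[q1]#a
Step 15: δ(q1, #) = (q2, #, R) → aXaa#[q2]a
Step 16: δ(q2, a) = (q2, a, R) → aXaa#a[q2]□
Step 17: δ(q2, □) = (q3, a, L) → aXaa#[q3]aa
Step 18: δ(q3, a) = (q3, a, L) → aXaa[q3]#aa
Step 19: δ(q3, #) = (q3, #, L) → aXa[q3]a#aa
Step 20: δ(q3, a) = (q3, a, L) → aX[q3]aa#aa
Step 21: δ(q3, a) = (q3, a, L) → a[q3]Xaa#aa
Step 22: δ(q3, X) = (q0, a, R) → aa[q0]aa#aa
Step 23: δ(q0, a) = (q1, X, R) → aaX[q1]a#aa
Step 24: δ(q1, a) = (q1, a, R) → aaXa[q1]#aa
Step 25: δ(q1, #) = (q2, #, R) → aaXa#[q2]aa
Step 26: δ(q2, a) = (q2, a, R) → aaXa#a[q2]a
Step 27: δ(q2, a) = (q2, a, R) → aaXa#aa[q2]□
Step 28: δ(q2, □) = (q3, a, L) → aaXa#a[q3]aa
Step 29: δ(q3, a) = (q3, a, L) → aaXa#[q3]aaa
Step 30: δ(q3, a) = (q3, a, L) → aaXa[q3]#aaa
Step 31: δ(q3, #) = (q3, #, L) → aaX[q3]a#aaa
Step 32: δ(q3, a) = (q3, a, L) → aa[q3]Xa#aaa
Step 33: δ(q3, X) = (q0, a, R) → aaa[q0]a#aaa
Step 34: δ(q0, a) = (q1, X, R) → aaaX[q1]#aaa
Step 35: δ(q1, #) = (q2, #, R) → aaaX#[q2]aaa
Step 36: δ(q2, a) = (q2, a, R) → aaaX#a[q2]aa
Step 37: δ(q2, a) = (q2, a, R) → aaaX#aa[q2]a
Step 38: δ(q2, a) = (q2, a, R) → aaaX#aaa[q2]□
Step 39: δ(q2, □) = (q3, a, L) → aaaX#aa[q3]aa
Step 40: δ(q3, a) = (q3, a, L) → aaaX#a[q3]aaa
Step 41: δ(q3, a) = (q3, a, L) → aaaX#[q3]aaaa
Step 42: δ(q3, a) = (q3, a, L) → aaaX[q3]#aaaa
Step 43: δ(q3, #) = (q3, #, L) → aaa[q3]X#aaaa
Step 44: δ(q3, X) = (q0, a, R) → aaaa[q0]#aaaa
Step 45: δ(q0, #) = (q3, #, R) → aaaa#[q3]aaaa
Step 46: δ(q3, a) = (q3, a, L) → aaaa[q3]#aaaa
Step 47: δ(q3, #) = (q3, #, L) → aaa[q3]a#aaaa
Step 48: δ(q3, a) = (q3, a, L) → aa[q3]aa#aaaa
Step 49: δ(q3, a) = (q3, a, L) → a[q3]aaa#aaaa
Step 50: δ(q3, a) = (q3, a, L) → [q3]aaaa#aaaa
Step 51: δ(q3, a) = (q3, a, L) → [q3]□aaaa#aaaa

No transition is defined for δ(q3, □). By convention the machine halts and rejects.

The machine executed 51 steps before halting.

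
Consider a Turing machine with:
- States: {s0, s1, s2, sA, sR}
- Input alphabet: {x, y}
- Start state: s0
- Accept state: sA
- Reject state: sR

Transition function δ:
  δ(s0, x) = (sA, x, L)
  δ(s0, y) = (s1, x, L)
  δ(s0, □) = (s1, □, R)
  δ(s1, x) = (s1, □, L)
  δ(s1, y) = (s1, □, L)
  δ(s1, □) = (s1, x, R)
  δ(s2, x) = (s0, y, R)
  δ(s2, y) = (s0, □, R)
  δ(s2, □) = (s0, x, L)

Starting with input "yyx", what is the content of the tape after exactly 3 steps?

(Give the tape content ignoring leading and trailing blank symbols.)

Execution trace:
Initial: [s0]yyx
Step 1: δ(s0, y) = (s1, x, L) → [s1]□xyx
Step 2: δ(s1, □) = (s1, x, R) → x[s1]xyx
Step 3: δ(s1, x) = (s1, □, L) → [s1]x□yx

After 3 steps, the tape (ignoring leading/trailing blanks) is: x□yx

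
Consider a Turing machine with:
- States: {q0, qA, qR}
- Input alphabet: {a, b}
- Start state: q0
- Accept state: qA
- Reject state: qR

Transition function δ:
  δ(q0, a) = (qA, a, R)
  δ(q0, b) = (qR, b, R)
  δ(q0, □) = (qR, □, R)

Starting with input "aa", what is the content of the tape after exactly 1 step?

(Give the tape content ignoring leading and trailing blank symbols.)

Execution trace:
Initial: [q0]aa
Step 1: δ(q0, a) = (qA, a, R) → a[qA]a

The machine reaches the accept state qA and halts.

After 1 step, the tape (ignoring leading/trailing blanks) is: aa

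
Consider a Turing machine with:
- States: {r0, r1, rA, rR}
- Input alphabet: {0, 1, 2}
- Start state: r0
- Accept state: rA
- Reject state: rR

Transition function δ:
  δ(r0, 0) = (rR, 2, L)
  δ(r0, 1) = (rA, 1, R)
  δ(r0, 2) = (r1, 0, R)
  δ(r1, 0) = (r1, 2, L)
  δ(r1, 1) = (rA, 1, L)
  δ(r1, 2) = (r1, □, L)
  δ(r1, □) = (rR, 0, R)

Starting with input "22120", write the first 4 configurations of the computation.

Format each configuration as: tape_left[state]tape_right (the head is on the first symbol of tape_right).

Transitions applied:
Step 1: δ(r0, 2) = (r1, 0, R)
Step 2: δ(r1, 2) = (r1, □, L)
Step 3: δ(r1, 0) = (r1, 2, L)

The first 4 configurations are:
[r0]22120 ⊢ 0[r1]2120 ⊢ [r1]0□120 ⊢ [r1]□2□120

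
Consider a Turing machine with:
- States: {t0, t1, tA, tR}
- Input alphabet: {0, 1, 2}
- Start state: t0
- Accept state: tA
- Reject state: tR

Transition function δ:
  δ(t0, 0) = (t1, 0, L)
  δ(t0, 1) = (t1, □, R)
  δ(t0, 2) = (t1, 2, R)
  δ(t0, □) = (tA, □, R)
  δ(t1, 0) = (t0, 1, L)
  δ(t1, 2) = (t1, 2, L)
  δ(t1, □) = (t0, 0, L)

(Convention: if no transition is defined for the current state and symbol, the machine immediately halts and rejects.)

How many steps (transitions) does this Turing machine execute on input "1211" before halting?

Execution trace:
Initial: [t0]1211
Step 1: δ(t0, 1) = (t1, □, R) → □[t1]211
Step 2: δ(t1, 2) = (t1, 2, L) → [t1]□211
Step 3: δ(t1, □) = (t0, 0, L) → [t0]□0211
Step 4: δ(t0, □) = (tA, □, R) → □[tA]0211

The machine reaches the accept state tA and halts.

The machine executed 4 steps before halting.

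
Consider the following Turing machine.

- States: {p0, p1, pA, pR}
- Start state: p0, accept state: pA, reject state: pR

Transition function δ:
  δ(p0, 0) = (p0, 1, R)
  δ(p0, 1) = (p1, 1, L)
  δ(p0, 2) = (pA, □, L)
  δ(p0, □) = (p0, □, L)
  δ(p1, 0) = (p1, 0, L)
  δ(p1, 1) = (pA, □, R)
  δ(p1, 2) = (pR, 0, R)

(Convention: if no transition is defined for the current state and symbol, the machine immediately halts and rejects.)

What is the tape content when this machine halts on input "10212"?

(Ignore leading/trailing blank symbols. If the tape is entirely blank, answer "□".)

Execution trace:
Initial: [p0]10212
Step 1: δ(p0, 1) = (p1, 1, L) → [p1]□10212

No transition is defined for δ(p1, □). By convention the machine halts and rejects.

Final tape (ignoring leading/trailing blanks): 10212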